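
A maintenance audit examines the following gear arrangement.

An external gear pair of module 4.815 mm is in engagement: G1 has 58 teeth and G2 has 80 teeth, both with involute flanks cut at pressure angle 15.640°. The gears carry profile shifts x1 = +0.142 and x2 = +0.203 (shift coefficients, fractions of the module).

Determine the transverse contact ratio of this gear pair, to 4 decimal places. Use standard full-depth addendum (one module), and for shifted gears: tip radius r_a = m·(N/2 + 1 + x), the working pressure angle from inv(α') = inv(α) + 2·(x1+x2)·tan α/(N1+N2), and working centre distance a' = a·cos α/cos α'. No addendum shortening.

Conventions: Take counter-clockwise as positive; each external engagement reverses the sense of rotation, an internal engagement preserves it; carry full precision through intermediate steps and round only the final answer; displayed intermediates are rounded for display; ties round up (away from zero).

recognized (one external pair, fixed centres): single-mesh tooth geometry, m = 4.815, N1 = 58, N2 = 80
base radii: r_b1 = 134.464957, r_b2 = 185.468906
tip radii: r_a1 = 145.133730, r_a2 = 198.392445
inv(α') = inv(15.640°) + 2·(+0.142+0.203)·tan α/(58+80) = 0.00838801  ⇒  α' = 16.59982°
a' = a·cos α / cos α' = 332.2350·cos 15.640°/cos 16.59982° = 333.847466
action lengths: √(r_a1²−r_b1²) = 54.616618, √(r_a2²−r_b2²) = 70.433281
base pitch p_b = π·m·cos α = 14.566694
CR = (54.616618 + 70.433281 − 333.847466·sin 16.59982°)/14.566694 = 2.037152
contact ratio ≈ 2.0372

2.0372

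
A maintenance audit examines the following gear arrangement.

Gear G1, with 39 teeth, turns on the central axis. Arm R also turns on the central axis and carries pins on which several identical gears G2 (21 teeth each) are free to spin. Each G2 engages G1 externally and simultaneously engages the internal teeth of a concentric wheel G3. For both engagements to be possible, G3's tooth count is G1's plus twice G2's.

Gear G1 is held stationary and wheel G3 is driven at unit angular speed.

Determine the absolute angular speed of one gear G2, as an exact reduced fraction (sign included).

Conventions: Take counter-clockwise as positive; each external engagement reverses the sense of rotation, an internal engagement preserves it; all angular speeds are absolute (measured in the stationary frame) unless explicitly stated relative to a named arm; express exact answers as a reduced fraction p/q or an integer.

recognized (axles ride arm R): planetary set, 39/21/81 teeth
ring teeth: 39 + 2·21 = 81
39(ω_sun−ω_arm) = −81(ω_ring−ω_arm),  ω_sun = 0, ω_ring = 1
39(0−ω_arm) = −81(1−ω_arm)  ⇒  120·ω_arm = 81  ⇒  ω_arm = 27/40
sun–planet mesh: 39·(0−27/40) = −21·(ω_p−ω_arm)  ⇒  ω_p−ω_arm = 351/280
ω_p = 27/40 + 351/280 = 27/14
exact speed ratio = 27/14

27/14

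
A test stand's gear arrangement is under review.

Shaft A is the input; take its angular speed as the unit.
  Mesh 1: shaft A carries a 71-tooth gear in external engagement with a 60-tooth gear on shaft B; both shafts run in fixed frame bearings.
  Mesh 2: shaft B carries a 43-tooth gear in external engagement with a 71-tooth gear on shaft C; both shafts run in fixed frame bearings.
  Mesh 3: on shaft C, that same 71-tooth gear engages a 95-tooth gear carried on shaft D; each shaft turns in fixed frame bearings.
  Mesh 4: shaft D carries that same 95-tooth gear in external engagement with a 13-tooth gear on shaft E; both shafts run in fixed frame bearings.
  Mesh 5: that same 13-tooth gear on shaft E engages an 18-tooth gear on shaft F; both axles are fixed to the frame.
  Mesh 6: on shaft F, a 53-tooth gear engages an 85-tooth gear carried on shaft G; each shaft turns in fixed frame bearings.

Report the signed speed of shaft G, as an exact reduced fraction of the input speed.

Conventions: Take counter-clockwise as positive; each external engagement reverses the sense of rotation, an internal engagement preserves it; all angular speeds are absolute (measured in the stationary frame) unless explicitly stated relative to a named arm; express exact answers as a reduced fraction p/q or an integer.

161809/91800

6-mesh fixed-axis compound train (all bearings frame-fixed)
mesh 1 [71T→60T]: |ω|/ω_in = 1×71/60 = 71/60, sense flips to −
mesh 2 [43T→71T]: |ω|/ω_in = (71/60)×43/71 = 43/60, sense flips to +
mesh 3 [71T→95T]: |ω|/ω_in = (43/60)×71/95 = 3053/5700, sense flips to −
mesh 4 [95T→13T]: |ω|/ω_in = (3053/5700)×95/13 = 3053/780, sense flips to +
mesh 5 [13T→18T]: |ω|/ω_in = (3053/780)×13/18 = 3053/1080, sense flips to −
mesh 6 [53T→85T]: |ω|/ω_in = (3053/1080)×53/85 = 161809/91800, sense flips to +
signed output speed (× input speed) = 161809/91800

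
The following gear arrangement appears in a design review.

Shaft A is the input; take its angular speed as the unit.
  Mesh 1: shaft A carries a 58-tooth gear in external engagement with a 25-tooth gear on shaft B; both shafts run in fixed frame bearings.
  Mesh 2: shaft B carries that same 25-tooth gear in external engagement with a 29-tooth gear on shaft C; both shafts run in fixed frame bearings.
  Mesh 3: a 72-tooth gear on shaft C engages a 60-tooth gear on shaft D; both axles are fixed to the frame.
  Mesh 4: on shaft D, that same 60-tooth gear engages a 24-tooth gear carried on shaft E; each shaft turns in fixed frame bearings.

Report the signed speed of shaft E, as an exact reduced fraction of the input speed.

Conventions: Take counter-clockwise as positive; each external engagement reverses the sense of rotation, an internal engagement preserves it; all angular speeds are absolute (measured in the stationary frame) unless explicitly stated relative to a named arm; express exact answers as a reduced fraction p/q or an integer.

6

4-mesh fixed-axis compound train (all bearings frame-fixed)
mesh 1 [58T→25T]: |ω|/ω_in = 1×58/25 = 58/25, sense flips to −
mesh 2 [25T→29T]: |ω|/ω_in = (58/25)×25/29 = 2, sense flips to +
mesh 3 [72T→60T]: |ω|/ω_in = 2×72/60 = 12/5, sense flips to −
mesh 4 [60T→24T]: |ω|/ω_in = (12/5)×60/24 = 6, sense flips to +
signed output speed (× input speed) = 6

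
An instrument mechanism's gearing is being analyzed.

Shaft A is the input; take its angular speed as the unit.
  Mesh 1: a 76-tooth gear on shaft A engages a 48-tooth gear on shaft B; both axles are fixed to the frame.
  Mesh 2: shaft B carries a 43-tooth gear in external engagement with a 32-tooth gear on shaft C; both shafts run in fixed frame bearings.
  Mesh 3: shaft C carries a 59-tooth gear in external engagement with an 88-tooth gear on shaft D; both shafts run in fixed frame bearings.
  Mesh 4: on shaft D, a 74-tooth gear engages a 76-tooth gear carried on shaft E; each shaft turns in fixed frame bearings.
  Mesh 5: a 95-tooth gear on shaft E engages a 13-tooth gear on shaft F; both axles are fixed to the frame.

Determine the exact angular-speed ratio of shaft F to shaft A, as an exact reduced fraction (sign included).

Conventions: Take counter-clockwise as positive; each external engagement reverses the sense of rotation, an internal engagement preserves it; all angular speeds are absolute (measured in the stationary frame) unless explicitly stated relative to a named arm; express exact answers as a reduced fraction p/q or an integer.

-8917555/878592

class = fixed-axis compound train [5 meshes; 5 ratios multiply, 5 sense flips]
mesh 1 [76T→48T]: running ratio 19/12, sense −
mesh 2 [43T→32T]: running ratio 817/384, sense +
mesh 3 [59T→88T]: running ratio 48203/33792, sense −
mesh 4 [74T→76T]: running ratio 93869/67584, sense +
mesh 5 [95T→13T]: running ratio 8917555/878592, sense −
ω_out/ω_in = -8917555/878592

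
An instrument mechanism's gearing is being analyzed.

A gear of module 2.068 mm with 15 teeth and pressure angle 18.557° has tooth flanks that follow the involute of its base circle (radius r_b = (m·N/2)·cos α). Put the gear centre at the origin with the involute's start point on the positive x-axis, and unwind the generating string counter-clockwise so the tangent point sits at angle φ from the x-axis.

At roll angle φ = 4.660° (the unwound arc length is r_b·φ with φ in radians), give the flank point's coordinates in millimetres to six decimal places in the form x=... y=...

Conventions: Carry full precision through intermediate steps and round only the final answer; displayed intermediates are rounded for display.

x=14.752148 y=0.002635

recognized (one wheel, involute flank): single-mesh tooth geometry, m = 2.068, N = 15
pitch radius r_p = m·N/2 = 2.068·15/2 = 15.510000
base radius r_b = r_p·cos α = 15.510000·cos 18.557° = 14.703597
roll angle φ = 4.660° = 0.08133234 rad
x = r_b·(cos φ + φ·sin φ) = 14.752148
y = r_b·(sin φ − φ·cos φ) = 0.002635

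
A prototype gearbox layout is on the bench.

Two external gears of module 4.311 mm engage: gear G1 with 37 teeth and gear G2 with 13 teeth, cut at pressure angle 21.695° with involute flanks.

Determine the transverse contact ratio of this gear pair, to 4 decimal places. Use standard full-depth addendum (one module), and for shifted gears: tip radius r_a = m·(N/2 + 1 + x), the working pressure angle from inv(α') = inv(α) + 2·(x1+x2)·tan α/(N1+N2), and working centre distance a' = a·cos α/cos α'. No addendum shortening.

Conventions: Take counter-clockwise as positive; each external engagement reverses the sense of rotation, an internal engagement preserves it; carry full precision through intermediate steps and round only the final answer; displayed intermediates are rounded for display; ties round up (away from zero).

topology: single-mesh involute geometry — m = 4.311, 37T/13T pair
base radii: r_b1 = 74.104148, r_b2 = 26.036592
tip radii: r_a1 = 84.064500, r_a2 = 32.332500
no profile shift: α' = α, a' = a
action lengths: √(r_a1²−r_b1²) = 39.691504, √(r_a2²−r_b2²) = 19.169935
base pitch p_b = π·m·cos α = 12.584057
CR = (39.691504 + 19.169935 − 107.775000·sin 21.69500°)/12.584057 = 1.511494
contact ratio ≈ 1.5115

1.5115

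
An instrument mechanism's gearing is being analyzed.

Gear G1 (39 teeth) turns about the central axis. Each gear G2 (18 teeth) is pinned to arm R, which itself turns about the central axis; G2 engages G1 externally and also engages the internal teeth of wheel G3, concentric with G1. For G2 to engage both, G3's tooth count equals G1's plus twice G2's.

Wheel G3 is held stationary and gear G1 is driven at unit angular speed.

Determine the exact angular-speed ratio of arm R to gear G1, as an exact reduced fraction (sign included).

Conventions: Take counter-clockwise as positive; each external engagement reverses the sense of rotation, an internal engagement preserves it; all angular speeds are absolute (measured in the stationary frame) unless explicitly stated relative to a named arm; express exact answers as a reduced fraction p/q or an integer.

planetary set (39T centre, 18T on arm, 75T internal) — Willis relation
ring teeth: 39 + 2·18 = 75
39(ω_sun−ω_arm) = −75(ω_ring−ω_arm),  ω_ring = 0, ω_sun = 1
39(1−ω_arm) = −75(0−ω_arm)  ⇒  114·ω_arm = 39  ⇒  ω_arm = 13/38
ω_out/ω_in = 13/38

13/38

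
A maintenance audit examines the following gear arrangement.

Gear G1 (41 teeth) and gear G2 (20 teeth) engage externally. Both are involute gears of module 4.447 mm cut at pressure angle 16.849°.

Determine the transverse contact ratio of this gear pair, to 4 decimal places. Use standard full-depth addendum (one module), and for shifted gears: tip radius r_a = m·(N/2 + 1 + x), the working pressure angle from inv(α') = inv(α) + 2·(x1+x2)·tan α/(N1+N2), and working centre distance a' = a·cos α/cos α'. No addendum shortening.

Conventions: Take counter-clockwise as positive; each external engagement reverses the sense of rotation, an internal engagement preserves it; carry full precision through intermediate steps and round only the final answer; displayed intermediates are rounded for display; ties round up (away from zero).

recognized (one external pair, fixed centres): single-mesh tooth geometry, m = 4.447, N1 = 41, N2 = 20
base radii: r_b1 = 87.250030, r_b2 = 42.560990
tip radii: r_a1 = 95.610500, r_a2 = 48.917000
no profile shift: α' = α, a' = a
action lengths: √(r_a1²−r_b1²) = 39.099872, √(r_a2²−r_b2²) = 24.112963
base pitch p_b = π·m·cos α = 13.370929
CR = (39.099872 + 24.112963 − 135.633500·sin 16.84900°)/13.370929 = 1.787416
contact ratio ≈ 1.7874

1.7874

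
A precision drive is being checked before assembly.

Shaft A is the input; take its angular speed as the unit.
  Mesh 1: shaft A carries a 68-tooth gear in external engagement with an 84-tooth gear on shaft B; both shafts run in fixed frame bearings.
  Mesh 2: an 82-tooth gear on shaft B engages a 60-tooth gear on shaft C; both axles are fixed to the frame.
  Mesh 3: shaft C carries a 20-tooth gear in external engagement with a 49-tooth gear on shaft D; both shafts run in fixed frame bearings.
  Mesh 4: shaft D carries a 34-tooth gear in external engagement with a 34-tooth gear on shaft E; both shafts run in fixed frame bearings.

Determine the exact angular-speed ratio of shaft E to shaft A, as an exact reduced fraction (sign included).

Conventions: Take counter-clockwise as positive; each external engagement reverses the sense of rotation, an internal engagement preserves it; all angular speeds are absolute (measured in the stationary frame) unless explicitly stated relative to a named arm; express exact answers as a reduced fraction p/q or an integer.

1394/3087

class = fixed-axis compound train [4 meshes; 4 ratios multiply, 4 sense flips]
mesh 1 [68T→84T]: running ratio 17/21, sense −
mesh 2 [82T→60T]: running ratio 697/630, sense +
mesh 3 [20T→49T]: running ratio 1394/3087, sense −
mesh 4 [34T→34T]: running ratio 1394/3087, sense +
ω_out/ω_in = 1394/3087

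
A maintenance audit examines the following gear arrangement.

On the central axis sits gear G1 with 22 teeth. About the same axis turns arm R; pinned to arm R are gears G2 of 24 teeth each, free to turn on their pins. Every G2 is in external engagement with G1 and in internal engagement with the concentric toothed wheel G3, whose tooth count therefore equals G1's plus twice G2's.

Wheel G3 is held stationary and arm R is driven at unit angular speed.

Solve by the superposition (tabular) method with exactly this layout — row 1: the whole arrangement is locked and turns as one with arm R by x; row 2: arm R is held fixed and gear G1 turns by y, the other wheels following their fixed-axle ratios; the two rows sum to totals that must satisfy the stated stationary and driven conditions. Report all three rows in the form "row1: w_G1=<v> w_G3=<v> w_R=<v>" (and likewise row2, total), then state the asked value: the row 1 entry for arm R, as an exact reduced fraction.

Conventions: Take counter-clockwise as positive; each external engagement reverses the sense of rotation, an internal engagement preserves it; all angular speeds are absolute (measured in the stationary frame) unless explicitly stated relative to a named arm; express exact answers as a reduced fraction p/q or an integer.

row1: w_G1=1 w_G3=1 w_R=1
row2: w_G1=35/11 w_G3=-1 w_R=0
total: w_G1=46/11 w_G3=0 w_R=1
asked value: 1

topology: planetary set — G1 22T / G2 24T / G3 70T, arm = carrier (Willis)
row 1: whole set turns with the arm by x
superposition row 2 [arm held]: sun y, ring −(22/70)·y, arm 0
boundary: total ω_ring = x − (22/70)·y = 0 and total ω_arm = x = 1  ⇒  y = 35/11, x = 1
row 2 ring = −(22/70)·35/11 = -1
totals (row 1 + row 2): sun 1 + 35/11 = 46/11, ring 1 + (-1) = 0, arm 1 + 0 = 1
asked cell (row1, arm) = 1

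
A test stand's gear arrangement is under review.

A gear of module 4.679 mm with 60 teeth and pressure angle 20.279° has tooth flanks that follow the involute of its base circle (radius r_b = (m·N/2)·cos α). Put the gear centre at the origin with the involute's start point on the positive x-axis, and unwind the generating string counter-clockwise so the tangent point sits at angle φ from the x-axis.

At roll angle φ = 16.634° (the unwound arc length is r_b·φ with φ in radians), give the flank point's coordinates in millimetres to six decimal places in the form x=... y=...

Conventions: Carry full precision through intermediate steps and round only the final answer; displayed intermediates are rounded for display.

x=137.101782 y=1.064929

class = single-mesh tooth geometry [base-circle involute, m = 4.679, 60T]
pitch radius r_p = m·N/2 = 4.679·60/2 = 140.370000
base radius r_b = r_p·cos α = 140.370000·cos 20.279° = 131.669310
roll angle φ = 16.634° = 0.29031807 rad
x = r_b·(cos φ + φ·sin φ) = 137.101782
y = r_b·(sin φ − φ·cos φ) = 1.064929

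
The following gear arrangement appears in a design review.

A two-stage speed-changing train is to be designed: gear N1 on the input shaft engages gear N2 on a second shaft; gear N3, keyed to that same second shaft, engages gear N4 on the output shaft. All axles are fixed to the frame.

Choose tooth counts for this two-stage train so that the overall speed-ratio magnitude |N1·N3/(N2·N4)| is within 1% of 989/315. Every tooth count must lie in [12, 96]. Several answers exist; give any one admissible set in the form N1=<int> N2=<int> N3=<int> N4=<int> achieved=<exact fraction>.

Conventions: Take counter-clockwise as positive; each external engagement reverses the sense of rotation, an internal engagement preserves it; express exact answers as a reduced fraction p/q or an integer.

2-stage fixed-axis compound train for ratio 989/315
target = 989/315 in lowest terms: an exact hit needs N1·N3 = k·989 and N2·N4 = k·315 for one integer k, every count in [12, 96]; additionally prefer no 1:1 stage (N1 ≠ N2, N3 ≠ N4)
k = 1: N1·N3 = 989 = 23·43, N2·N4 = 315 = 15·21
achieved = 23·43/(15·21) = 989/315; |achieved − target| = 0 ≤ 989/31500 ✓

N1=23 N2=15 N3=43 N4=21 achieved=989/315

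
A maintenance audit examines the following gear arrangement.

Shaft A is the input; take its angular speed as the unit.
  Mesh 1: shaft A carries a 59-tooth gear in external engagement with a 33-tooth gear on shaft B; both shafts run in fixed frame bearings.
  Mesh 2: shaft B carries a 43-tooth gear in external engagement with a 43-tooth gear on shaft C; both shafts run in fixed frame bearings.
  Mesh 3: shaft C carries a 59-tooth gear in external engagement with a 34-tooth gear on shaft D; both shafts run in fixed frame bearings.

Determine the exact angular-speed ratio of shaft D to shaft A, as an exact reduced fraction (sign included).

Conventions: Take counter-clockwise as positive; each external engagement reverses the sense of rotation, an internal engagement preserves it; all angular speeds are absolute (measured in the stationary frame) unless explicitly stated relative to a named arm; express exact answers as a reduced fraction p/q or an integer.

class = fixed-axis compound train [3 meshes; 3 ratios multiply, 3 sense flips]
mesh 1 [59T→33T]: running ratio 59/33, sense −
mesh 2 [43T→43T]: running ratio 59/33, sense +
mesh 3 [59T→34T]: running ratio 3481/1122, sense −
ω_out/ω_in = -3481/1122

-3481/1122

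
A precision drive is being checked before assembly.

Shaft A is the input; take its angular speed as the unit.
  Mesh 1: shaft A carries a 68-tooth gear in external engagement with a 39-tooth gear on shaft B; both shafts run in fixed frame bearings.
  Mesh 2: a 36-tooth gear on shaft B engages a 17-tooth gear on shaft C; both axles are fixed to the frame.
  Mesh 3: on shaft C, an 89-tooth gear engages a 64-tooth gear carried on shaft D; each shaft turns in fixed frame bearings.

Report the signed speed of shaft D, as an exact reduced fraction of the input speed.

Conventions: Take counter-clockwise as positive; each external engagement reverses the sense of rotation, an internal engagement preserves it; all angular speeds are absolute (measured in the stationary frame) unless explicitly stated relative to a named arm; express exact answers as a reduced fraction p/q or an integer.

-267/52

3-mesh fixed-axis compound train (all bearings frame-fixed)
mesh 1 [68T→39T]: |ω|/ω_in = 1×68/39 = 68/39, sense flips to −
mesh 2 [36T→17T]: |ω|/ω_in = (68/39)×36/17 = 48/13, sense flips to +
mesh 3 [89T→64T]: |ω|/ω_in = (48/13)×89/64 = 267/52, sense flips to −
signed output speed (× input speed) = -267/52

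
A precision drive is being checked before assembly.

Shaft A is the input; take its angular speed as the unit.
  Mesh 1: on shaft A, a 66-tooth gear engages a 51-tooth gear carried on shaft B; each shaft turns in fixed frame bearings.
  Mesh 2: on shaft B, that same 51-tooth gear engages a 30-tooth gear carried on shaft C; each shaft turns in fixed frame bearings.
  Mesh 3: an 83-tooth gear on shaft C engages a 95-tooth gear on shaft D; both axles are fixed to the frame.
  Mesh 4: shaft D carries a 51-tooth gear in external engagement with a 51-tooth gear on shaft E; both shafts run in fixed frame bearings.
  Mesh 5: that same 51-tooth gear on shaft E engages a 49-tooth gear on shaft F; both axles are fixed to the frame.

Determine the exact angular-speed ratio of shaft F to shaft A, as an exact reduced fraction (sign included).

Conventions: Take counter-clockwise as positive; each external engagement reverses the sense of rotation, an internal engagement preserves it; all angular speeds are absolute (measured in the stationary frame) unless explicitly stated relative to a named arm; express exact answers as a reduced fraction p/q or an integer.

class = fixed-axis compound train [5 meshes; 5 ratios multiply, 5 sense flips]
mesh 1 [66T→51T]: running ratio 22/17, sense −
mesh 2 [51T→30T]: running ratio 11/5, sense +
mesh 3 [83T→95T]: running ratio 913/475, sense −
mesh 4 [51T→51T]: running ratio 913/475, sense +
mesh 5 [51T→49T]: running ratio 46563/23275, sense −
ω_out/ω_in = -46563/23275

-46563/23275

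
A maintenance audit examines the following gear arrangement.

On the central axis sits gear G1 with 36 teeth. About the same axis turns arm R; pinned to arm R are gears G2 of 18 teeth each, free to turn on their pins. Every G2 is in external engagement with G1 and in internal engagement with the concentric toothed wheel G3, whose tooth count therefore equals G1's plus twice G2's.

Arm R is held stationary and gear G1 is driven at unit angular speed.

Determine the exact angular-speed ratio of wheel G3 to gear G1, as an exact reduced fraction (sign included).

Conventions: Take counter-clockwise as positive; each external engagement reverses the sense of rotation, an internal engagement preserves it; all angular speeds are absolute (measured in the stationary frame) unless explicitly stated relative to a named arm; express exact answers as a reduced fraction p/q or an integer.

class = planetary set [G3 = 36+2·18 = 72; Willis about the carrier]
ring teeth: 36 + 2·18 = 72
36(ω_sun−ω_arm) = −72(ω_ring−ω_arm),  ω_arm = 0, ω_sun = 1
ω_ring = 0 − (36/72)(1−0) = -1/2
ω_out/ω_in = -1/2

-1/2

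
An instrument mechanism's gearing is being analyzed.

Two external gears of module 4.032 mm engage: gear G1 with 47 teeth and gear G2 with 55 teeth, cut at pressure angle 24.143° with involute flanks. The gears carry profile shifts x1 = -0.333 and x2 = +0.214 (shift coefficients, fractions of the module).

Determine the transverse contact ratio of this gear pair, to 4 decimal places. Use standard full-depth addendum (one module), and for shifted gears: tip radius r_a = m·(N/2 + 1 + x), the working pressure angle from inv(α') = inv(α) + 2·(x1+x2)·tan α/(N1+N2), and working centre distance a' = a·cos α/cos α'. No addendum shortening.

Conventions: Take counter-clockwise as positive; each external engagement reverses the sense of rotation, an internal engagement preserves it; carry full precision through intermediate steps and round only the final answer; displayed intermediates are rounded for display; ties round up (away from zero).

recognized (one external pair, fixed centres): single-mesh tooth geometry, m = 4.032, N1 = 47, N2 = 55
base radii: r_b1 = 86.463803, r_b2 = 101.181046
tip radii: r_a1 = 97.441344, r_a2 = 115.774848
inv(α') = inv(24.143°) + 2·(-0.333+0.214)·tan α/(47+55) = 0.02580189  ⇒  α' = 23.84048°
a' = a·cos α / cos α' = 205.6320·cos 24.143°/cos 23.84048° = 205.149355
action lengths: √(r_a1²−r_b1²) = 44.931351, √(r_a2²−r_b2²) = 56.269098
base pitch p_b = π·m·cos α = 11.558896
CR = (44.931351 + 56.269098 − 205.149355·sin 23.84048°)/11.558896 = 1.581535
contact ratio ≈ 1.5815

1.5815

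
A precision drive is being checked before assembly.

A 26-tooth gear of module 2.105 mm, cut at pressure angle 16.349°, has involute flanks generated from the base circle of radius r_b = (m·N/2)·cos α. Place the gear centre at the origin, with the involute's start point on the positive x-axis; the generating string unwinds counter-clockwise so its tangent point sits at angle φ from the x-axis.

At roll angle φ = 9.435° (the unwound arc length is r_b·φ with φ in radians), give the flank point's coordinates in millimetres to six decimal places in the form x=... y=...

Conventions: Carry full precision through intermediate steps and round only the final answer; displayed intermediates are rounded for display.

class = single-mesh tooth geometry [base-circle involute, m = 2.105, 26T]
pitch radius r_p = m·N/2 = 2.105·26/2 = 27.365000
base radius r_b = r_p·cos α = 27.365000·cos 16.349° = 26.258494
roll angle φ = 9.435° = 0.16467181 rad
x = r_b·(cos φ + φ·sin φ) = 26.612107
y = r_b·(sin φ − φ·cos φ) = 0.038979

x=26.612107 y=0.038979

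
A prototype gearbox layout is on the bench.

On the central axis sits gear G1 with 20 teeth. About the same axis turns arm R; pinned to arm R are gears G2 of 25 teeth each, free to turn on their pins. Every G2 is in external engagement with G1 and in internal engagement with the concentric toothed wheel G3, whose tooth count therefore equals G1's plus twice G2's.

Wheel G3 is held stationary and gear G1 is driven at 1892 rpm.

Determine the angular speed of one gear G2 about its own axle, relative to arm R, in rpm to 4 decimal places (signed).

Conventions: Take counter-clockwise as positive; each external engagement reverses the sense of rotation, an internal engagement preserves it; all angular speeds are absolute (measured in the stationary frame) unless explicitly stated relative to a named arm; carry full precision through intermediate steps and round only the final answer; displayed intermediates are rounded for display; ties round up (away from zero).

recognized (axles ride arm R): planetary set, 20/25/70 teeth
normalise by the input: solve with ω_sun = 1, then scale by 1892 rpm
ring teeth: 20 + 2·25 = 70
20(ω_sun−ω_arm) = −70(ω_ring−ω_arm),  ω_ring = 0, ω_sun = 1
20(1−ω_arm) = −70(0−ω_arm)  ⇒  90·ω_arm = 20  ⇒  ω_arm = 2/9
sun–planet mesh: 20·(1−2/9) = −25·(ω_p−ω_arm)  ⇒  ω_p−ω_arm = -28/45
scale: ω_p−ω_arm = -28/45 × 1892 rpm = -1177.2444 rpm

-1177.2444 rpm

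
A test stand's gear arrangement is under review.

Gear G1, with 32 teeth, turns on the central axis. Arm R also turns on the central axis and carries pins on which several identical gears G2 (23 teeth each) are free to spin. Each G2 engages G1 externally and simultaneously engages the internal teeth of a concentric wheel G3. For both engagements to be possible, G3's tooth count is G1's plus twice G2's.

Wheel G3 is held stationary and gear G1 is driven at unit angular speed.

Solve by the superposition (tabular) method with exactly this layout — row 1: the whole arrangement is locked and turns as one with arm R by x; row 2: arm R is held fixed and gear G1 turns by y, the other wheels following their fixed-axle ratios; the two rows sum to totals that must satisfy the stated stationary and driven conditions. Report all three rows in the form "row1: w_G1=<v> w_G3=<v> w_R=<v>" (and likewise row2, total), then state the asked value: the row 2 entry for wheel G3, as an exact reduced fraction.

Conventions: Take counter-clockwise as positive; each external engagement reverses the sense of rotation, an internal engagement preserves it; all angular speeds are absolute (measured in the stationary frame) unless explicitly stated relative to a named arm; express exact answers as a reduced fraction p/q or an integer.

row1: w_G1=16/55 w_G3=16/55 w_R=16/55
row2: w_G1=39/55 w_G3=-16/55 w_R=0
total: w_G1=1 w_G3=0 w_R=16/55
asked value: -16/55

class = planetary set [G3 = 32+2·23 = 78; Willis about the carrier]
row 1 (train locked, turned with arm): all members turn x
row 2: sun turns y, ring = −(32/78)·y, arm 0
boundary: total ω_ring = x − (32/78)·y = 0 and total ω_sun = x + y = 1  ⇒  y = 39/55, x = 16/55
row 2 ring = −(32/78)·39/55 = -16/55
totals (row 1 + row 2): sun 16/55 + 39/55 = 1, ring 16/55 + (-16/55) = 0, arm 16/55 + 0 = 16/55
asked cell (row2, ring) = -16/55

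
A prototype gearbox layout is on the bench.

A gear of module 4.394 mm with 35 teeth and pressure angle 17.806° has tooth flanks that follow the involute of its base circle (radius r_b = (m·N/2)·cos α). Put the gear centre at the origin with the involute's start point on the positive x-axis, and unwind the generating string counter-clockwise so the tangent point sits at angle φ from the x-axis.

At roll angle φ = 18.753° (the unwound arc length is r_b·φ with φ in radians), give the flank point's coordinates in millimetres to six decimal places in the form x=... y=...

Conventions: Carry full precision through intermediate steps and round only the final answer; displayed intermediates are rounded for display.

x=77.028570 y=0.846531

topology: single-mesh involute geometry — m = 4.394, N = 35
pitch radius r_p = m·N/2 = 4.394·35/2 = 76.895000
base radius r_b = r_p·cos α = 76.895000·cos 17.806° = 73.211528
roll angle φ = 18.753° = 0.32730159 rad
x = r_b·(cos φ + φ·sin φ) = 77.028570
y = r_b·(sin φ − φ·cos φ) = 0.846531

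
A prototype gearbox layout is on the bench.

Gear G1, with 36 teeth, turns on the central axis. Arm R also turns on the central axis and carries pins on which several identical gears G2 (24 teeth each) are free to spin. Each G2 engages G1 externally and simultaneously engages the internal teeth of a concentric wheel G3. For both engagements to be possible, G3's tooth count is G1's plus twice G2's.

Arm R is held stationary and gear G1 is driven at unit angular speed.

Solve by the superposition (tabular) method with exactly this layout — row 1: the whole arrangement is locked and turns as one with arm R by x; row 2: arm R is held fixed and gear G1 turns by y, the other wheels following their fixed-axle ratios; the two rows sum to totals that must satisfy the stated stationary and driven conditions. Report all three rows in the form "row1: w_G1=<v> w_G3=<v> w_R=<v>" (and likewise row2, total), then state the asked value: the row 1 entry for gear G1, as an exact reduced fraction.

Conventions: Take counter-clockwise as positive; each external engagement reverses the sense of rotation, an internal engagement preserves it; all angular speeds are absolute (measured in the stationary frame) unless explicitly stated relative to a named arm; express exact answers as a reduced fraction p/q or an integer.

class = planetary set [G3 = 36+2·24 = 84; Willis about the carrier]
row 1 — lock + rotate with arm: ω_sun = ω_ring = ω_arm = x
row 2: sun turns y, ring = −(36/84)·y, arm 0
boundary: total ω_arm = x = 0 and total ω_sun = x + y = 1  ⇒  y = 1, x = 0
row 2 ring = −(36/84)·1 = -3/7
totals (row 1 + row 2): sun 0 + 1 = 1, ring 0 + (-3/7) = -3/7, arm 0 + 0 = 0
asked cell (row1, sun) = 0

row1: w_G1=0 w_G3=0 w_R=0
row2: w_G1=1 w_G3=-3/7 w_R=0
total: w_G1=1 w_G3=-3/7 w_R=0
asked value: 0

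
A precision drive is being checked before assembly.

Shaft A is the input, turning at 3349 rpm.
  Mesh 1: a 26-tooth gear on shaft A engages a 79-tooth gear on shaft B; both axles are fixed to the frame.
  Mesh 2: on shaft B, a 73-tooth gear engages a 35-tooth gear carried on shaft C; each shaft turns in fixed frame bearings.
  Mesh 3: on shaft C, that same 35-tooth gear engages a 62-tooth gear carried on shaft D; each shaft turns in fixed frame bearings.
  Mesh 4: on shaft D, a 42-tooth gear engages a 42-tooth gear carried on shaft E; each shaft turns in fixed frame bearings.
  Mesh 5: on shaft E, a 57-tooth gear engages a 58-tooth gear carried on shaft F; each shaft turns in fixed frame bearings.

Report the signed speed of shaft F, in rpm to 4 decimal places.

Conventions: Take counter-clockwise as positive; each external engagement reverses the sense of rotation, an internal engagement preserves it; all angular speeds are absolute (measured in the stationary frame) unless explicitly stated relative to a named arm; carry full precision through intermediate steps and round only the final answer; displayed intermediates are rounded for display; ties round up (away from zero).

-1275.3795 rpm

recognized (6 fixed axles, 5 meshes): fixed-axis compound train
mesh 1 [26T→79T]: ω = 3349.0000×26/79 = 1102.2025 rpm, sense flips to −
mesh 2 [73T→35T]: ω = 1102.2025×73/35 = 2298.8796 rpm, sense flips to +
mesh 3 [35T→62T]: ω = 2298.8796×35/62 = 1297.7546 rpm, sense flips to −
mesh 4 [42T→42T]: ω = 1297.7546×42/42 = 1297.7546 rpm, sense flips to +
mesh 5 [57T→58T]: ω = 1297.7546×57/58 = 1275.3795 rpm, sense flips to −
signed output speed = -1275.3795 rpm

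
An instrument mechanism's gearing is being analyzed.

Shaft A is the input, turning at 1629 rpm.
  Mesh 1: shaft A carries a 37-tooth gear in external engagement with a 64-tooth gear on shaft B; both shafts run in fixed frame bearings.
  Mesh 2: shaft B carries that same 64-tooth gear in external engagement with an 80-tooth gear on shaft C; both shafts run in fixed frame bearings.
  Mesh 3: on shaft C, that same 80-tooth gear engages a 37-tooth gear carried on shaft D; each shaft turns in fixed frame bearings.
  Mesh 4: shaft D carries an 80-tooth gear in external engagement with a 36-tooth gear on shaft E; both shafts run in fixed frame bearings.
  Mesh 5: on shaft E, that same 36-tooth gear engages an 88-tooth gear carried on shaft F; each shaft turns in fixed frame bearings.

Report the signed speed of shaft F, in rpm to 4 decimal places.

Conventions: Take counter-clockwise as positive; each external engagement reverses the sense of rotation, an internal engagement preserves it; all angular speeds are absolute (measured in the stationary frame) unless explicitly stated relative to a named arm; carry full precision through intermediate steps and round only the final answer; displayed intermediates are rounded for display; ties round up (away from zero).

-1480.9091 rpm

5-mesh fixed-axis compound train (all bearings frame-fixed)
mesh 1 [37T→64T]: ω = 1629.0000×37/64 = 941.7656 rpm, sense flips to −
mesh 2 [64T→80T]: ω = 941.7656×64/80 = 753.4125 rpm, sense flips to +
mesh 3 [80T→37T]: ω = 753.4125×80/37 = 1629.0000 rpm, sense flips to −
mesh 4 [80T→36T]: ω = 1629.0000×80/36 = 3620.0000 rpm, sense flips to +
mesh 5 [36T→88T]: ω = 3620.0000×36/88 = 1480.9091 rpm, sense flips to −
signed output speed = -1480.9091 rpm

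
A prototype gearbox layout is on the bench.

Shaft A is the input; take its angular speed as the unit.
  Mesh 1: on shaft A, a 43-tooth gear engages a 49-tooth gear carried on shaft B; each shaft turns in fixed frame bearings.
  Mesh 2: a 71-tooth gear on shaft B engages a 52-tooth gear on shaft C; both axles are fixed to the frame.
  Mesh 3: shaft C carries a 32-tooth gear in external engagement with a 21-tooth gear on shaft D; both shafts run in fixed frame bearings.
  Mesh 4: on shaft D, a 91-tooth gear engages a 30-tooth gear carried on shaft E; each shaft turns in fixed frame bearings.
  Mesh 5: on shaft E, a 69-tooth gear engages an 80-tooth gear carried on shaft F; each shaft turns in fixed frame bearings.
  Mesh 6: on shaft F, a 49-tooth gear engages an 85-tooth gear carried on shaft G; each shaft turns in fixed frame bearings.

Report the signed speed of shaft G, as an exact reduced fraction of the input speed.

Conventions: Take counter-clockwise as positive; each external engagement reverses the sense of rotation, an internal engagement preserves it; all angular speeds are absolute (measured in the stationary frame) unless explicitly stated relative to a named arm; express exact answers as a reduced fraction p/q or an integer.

70219/25500

6-mesh fixed-axis compound train (all bearings frame-fixed)
mesh 1 [43T→49T]: |ω|/ω_in = 1×43/49 = 43/49, sense flips to −
mesh 2 [71T→52T]: |ω|/ω_in = (43/49)×71/52 = 3053/2548, sense flips to +
mesh 3 [32T→21T]: |ω|/ω_in = (3053/2548)×32/21 = 24424/13377, sense flips to −
mesh 4 [91T→30T]: |ω|/ω_in = (24424/13377)×91/30 = 12212/2205, sense flips to +
mesh 5 [69T→80T]: |ω|/ω_in = (12212/2205)×69/80 = 70219/14700, sense flips to −
mesh 6 [49T→85T]: |ω|/ω_in = (70219/14700)×49/85 = 70219/25500, sense flips to +
signed output speed (× input speed) = 70219/25500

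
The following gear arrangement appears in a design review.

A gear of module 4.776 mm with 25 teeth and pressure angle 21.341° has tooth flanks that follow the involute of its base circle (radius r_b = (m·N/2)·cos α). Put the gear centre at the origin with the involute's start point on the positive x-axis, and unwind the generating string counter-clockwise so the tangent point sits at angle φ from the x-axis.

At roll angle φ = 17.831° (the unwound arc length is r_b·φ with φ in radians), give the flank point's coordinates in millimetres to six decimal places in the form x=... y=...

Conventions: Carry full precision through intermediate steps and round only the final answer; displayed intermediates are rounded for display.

x=58.234366 y=0.553288

class = single-mesh tooth geometry [base-circle involute, m = 4.776, 25T]
pitch radius r_p = m·N/2 = 4.776·25/2 = 59.700000
base radius r_b = r_p·cos α = 59.700000·cos 21.341° = 55.606434
roll angle φ = 17.831° = 0.31120966 rad
x = r_b·(cos φ + φ·sin φ) = 58.234366
y = r_b·(sin φ − φ·cos φ) = 0.553288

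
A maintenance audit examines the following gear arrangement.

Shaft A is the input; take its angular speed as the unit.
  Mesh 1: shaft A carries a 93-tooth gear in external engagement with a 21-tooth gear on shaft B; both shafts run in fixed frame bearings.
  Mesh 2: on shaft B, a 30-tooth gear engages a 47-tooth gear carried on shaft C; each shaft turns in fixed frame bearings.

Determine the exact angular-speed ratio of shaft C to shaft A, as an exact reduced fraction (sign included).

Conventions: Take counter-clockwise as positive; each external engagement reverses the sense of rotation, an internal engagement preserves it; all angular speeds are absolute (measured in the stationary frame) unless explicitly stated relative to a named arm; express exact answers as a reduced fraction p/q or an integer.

class = fixed-axis compound train [2 meshes; 2 ratios multiply, 2 sense flips]
mesh 1 [93T→21T]: running ratio 31/7, sense −
mesh 2 [30T→47T]: running ratio 930/329, sense +
ω_out/ω_in = 930/329

930/329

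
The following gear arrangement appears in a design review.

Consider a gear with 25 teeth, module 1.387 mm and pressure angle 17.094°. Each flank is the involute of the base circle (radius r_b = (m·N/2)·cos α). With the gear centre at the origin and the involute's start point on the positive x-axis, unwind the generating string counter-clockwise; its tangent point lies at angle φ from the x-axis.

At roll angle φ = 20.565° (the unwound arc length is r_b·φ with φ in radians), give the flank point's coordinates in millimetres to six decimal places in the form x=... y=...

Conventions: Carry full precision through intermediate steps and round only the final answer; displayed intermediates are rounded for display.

recognized (one wheel, involute flank): single-mesh tooth geometry, m = 1.387, N = 25
pitch radius r_p = m·N/2 = 1.387·25/2 = 17.337500
base radius r_b = r_p·cos α = 17.337500·cos 17.094° = 16.571595
roll angle φ = 20.565° = 0.35892696 rad
x = r_b·(cos φ + φ·sin φ) = 17.604908
y = r_b·(sin φ − φ·cos φ) = 0.252148

x=17.604908 y=0.252148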